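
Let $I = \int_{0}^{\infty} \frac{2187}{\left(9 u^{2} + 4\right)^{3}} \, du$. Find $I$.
$\frac{2187 \pi}{512}$

Begin with the known result
$$J(a) = \int_{0}^{\infty} \frac{3}{a^{2} + u^{2}} \, du = \frac{3 \pi}{2 a}.$$

Differentiating under the integral sign with respect to $a$,
$$\frac{dJ}{da} = \int_{0}^{\infty} - \frac{6 a}{\left(a^{2} + u^{2}\right)^{2}} \, du = - \frac{3 \pi}{2 a^{2}},$$
so $\int_{0}^{\infty} \frac{3}{\left(a^{2} + u^{2}\right)^{2}} \, du = \frac{3 \pi}{4 a^{3}}$.

Repeating — each differentiation of $1/(u^2+a^2)^j$ produces $-2ja/(u^2+a^2)^{j+1}$ — and dividing through by $-2ja$ at each step yields, after $2$ differentiations in total,
$$\int_{0}^{\infty} \frac{3}{\left(a^{2} + u^{2}\right)^{3}} \, du = \frac{9 \pi}{16 a^{5}}.$$

Setting $a = \frac{2}{3}$:
$$I = \frac{2187 \pi}{512}.$$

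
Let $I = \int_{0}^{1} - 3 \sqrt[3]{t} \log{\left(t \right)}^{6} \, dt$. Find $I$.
$- \frac{295245}{1024}$

Start from the elementary integral
$$J(a) = \int_{0}^{1} - 3 t^{a} \, dt = - \frac{3}{a + 1}.$$

Differentiating under the integral sign brings down a factor of $\ln t$:
$$\frac{dJ}{da} = \int_{0}^{1} - 3 t^{a} \log{\left(t \right)} \, dt = \frac{3}{\left(a + 1\right)^{2}}.$$

Repeating $6$ times in total — each differentiation brings down another $\ln t$ — gives
$$\frac{d^{6}J}{da^{6}} = \int_{0}^{1} - 3 t^{a} \log{\left(t \right)}^{6} \, dt = - \frac{2160}{\left(a + 1\right)^{7}},$$
and the integrand here is exactly the target integrand, so $I = - \frac{2160}{\left(a + 1\right)^{7}}$.

Setting $a = \frac{1}{3}$:
$$I = - \frac{295245}{1024}.$$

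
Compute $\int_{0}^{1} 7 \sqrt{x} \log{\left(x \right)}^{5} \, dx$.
$- \frac{17920}{243}$

Consider the simpler parametrised integral
$$J(a) = \int_{0}^{1} 7 x^{a} \, dx = \frac{7}{a + 1}.$$

Differentiating under the integral sign brings down a factor of $\ln x$:
$$\frac{dJ}{da} = \int_{0}^{1} 7 x^{a} \log{\left(x \right)} \, dx = - \frac{7}{\left(a + 1\right)^{2}}.$$

Repeating $5$ times in total — each differentiation brings down another $\ln x$ — gives
$$\frac{d^{5}J}{da^{5}} = \int_{0}^{1} 7 x^{a} \log{\left(x \right)}^{5} \, dx = - \frac{840}{\left(a + 1\right)^{6}},$$
and the integrand here is exactly the target integrand, so $I = - \frac{840}{\left(a + 1\right)^{6}}$.

Setting $a = \frac{1}{2}$:
$$I = - \frac{17920}{243}.$$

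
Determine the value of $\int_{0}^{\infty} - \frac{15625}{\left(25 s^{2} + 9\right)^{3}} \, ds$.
$- \frac{3125 \pi}{1296}$

Recall the elementary integral
$$J(a) = \int_{0}^{\infty} - \frac{1}{a^{2} + s^{2}} \, ds = - \frac{\pi}{2 a}.$$

Differentiating under the integral sign with respect to $a$,
$$\frac{dJ}{da} = \int_{0}^{\infty} \frac{2 a}{\left(a^{2} + s^{2}\right)^{2}} \, ds = \frac{\pi}{2 a^{2}},$$
so $\int_{0}^{\infty} - \frac{1}{\left(a^{2} + s^{2}\right)^{2}} \, ds = - \frac{\pi}{4 a^{3}}$.

Repeating — each differentiation of $1/(s^2+a^2)^j$ produces $-2ja/(s^2+a^2)^{j+1}$ — and dividing through by $-2ja$ at each step yields, after $2$ differentiations in total,
$$\int_{0}^{\infty} - \frac{1}{\left(a^{2} + s^{2}\right)^{3}} \, ds = - \frac{3 \pi}{16 a^{5}}.$$

Setting $a = \frac{3}{5}$:
$$I = - \frac{3125 \pi}{1296}.$$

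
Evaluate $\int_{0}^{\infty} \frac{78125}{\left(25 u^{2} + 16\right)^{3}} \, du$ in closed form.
$\frac{46875 \pi}{16384}$

Start from the standard arctangent integral
$$J(a) = \int_{0}^{\infty} \frac{5}{a^{2} + u^{2}} \, du = \frac{5 \pi}{2 a}.$$

Differentiating under the integral sign with respect to $a$,
$$\frac{dJ}{da} = \int_{0}^{\infty} - \frac{10 a}{\left(a^{2} + u^{2}\right)^{2}} \, du = - \frac{5 \pi}{2 a^{2}},$$
so $\int_{0}^{\infty} \frac{5}{\left(a^{2} + u^{2}\right)^{2}} \, du = \frac{5 \pi}{4 a^{3}}$.

Repeating — each differentiation of $1/(u^2+a^2)^j$ produces $-2ja/(u^2+a^2)^{j+1}$ — and dividing through by $-2ja$ at each step yields, after $2$ differentiations in total,
$$\int_{0}^{\infty} \frac{5}{\left(a^{2} + u^{2}\right)^{3}} \, du = \frac{15 \pi}{16 a^{5}}.$$

Setting $a = \frac{4}{5}$:
$$I = \frac{46875 \pi}{16384}.$$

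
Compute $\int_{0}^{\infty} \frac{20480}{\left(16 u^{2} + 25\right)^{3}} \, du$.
$\frac{192 \pi}{625}$

Begin with the known result
$$J(a) = \int_{0}^{\infty} \frac{5}{a^{2} + u^{2}} \, du = \frac{5 \pi}{2 a}.$$

Differentiating under the integral sign with respect to $a$,
$$\frac{dJ}{da} = \int_{0}^{\infty} - \frac{10 a}{\left(a^{2} + u^{2}\right)^{2}} \, du = - \frac{5 \pi}{2 a^{2}},$$
so $\int_{0}^{\infty} \frac{5}{\left(a^{2} + u^{2}\right)^{2}} \, du = \frac{5 \pi}{4 a^{3}}$.

Repeating — each differentiation of $1/(u^2+a^2)^j$ produces $-2ja/(u^2+a^2)^{j+1}$ — and dividing through by $-2ja$ at each step yields, after $2$ differentiations in total,
$$\int_{0}^{\infty} \frac{5}{\left(a^{2} + u^{2}\right)^{3}} \, du = \frac{15 \pi}{16 a^{5}}.$$

Setting $a = \frac{5}{4}$:
$$I = \frac{192 \pi}{625}.$$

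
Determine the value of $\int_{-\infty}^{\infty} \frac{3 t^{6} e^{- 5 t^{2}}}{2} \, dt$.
$\frac{9 \sqrt{5} \sqrt{\pi}}{2000}$

Start from the elementary integral
$$J(a) = \int_{-\infty}^{\infty} \frac{3 e^{- a t^{2}}}{2} \, dt = \frac{3 \sqrt{\pi}}{2 \sqrt{a}}.$$

Differentiating under the integral sign brings down a factor of $(-t^2)$:
$$\frac{dJ}{da} = \int_{-\infty}^{\infty} - \frac{3 t^{2} e^{- a t^{2}}}{2} \, dt = - \frac{3 \sqrt{\pi}}{4 a^{\frac{3}{2}}}.$$

Repeating $3$ times in total — each differentiation brings down another $(-t^2)$ — gives
$$\frac{d^{3}J}{da^{3}} = \int_{-\infty}^{\infty} - \frac{3 t^{6} e^{- a t^{2}}}{2} \, dt = - \frac{45 \sqrt{\pi}}{16 a^{\frac{7}{2}}},$$
and the integrand here is $(-1)^{3}$ times the target integrand, so $I = (-1)^{3}\,\frac{d^{3}J}{da^{3}} = \frac{45 \sqrt{\pi}}{16 a^{\frac{7}{2}}}$.

Setting $a = 5$:
$$I = \frac{9 \sqrt{5} \sqrt{\pi}}{2000}.$$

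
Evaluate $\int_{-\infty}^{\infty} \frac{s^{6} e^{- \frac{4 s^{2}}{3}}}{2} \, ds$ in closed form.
$\frac{405 \sqrt{3} \sqrt{\pi}}{2048}$

Consider the simpler parametrised integral
$$J(a) = \int_{-\infty}^{\infty} \frac{e^{- a s^{2}}}{2} \, ds = \frac{\sqrt{\pi}}{2 \sqrt{a}}.$$

Differentiating under the integral sign brings down a factor of $(-s^2)$:
$$\frac{dJ}{da} = \int_{-\infty}^{\infty} - \frac{s^{2} e^{- a s^{2}}}{2} \, ds = - \frac{\sqrt{\pi}}{4 a^{\frac{3}{2}}}.$$

Repeating $3$ times in total — each differentiation brings down another $(-s^2)$ — gives
$$\frac{d^{3}J}{da^{3}} = \int_{-\infty}^{\infty} - \frac{s^{6} e^{- a s^{2}}}{2} \, ds = - \frac{15 \sqrt{\pi}}{16 a^{\frac{7}{2}}},$$
and the integrand here is $(-1)^{3}$ times the target integrand, so $I = (-1)^{3}\,\frac{d^{3}J}{da^{3}} = \frac{15 \sqrt{\pi}}{16 a^{\frac{7}{2}}}$.

Setting $a = \frac{4}{3}$:
$$I = \frac{405 \sqrt{3} \sqrt{\pi}}{2048}.$$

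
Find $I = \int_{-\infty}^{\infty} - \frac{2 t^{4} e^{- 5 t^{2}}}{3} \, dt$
$- \frac{\sqrt{5} \sqrt{\pi}}{250}$

Consider the simpler parametrised integral
$$J(a) = \int_{-\infty}^{\infty} - \frac{2 e^{- a t^{2}}}{3} \, dt = - \frac{2 \sqrt{\pi}}{3 \sqrt{a}}.$$

Differentiating under the integral sign brings down a factor of $(-t^2)$:
$$\frac{dJ}{da} = \int_{-\infty}^{\infty} \frac{2 t^{2} e^{- a t^{2}}}{3} \, dt = \frac{\sqrt{\pi}}{3 a^{\frac{3}{2}}}.$$

Repeating twice in total — each differentiation brings down another $(-t^2)$ — gives
$$\frac{d^{2}J}{da^{2}} = \int_{-\infty}^{\infty} - \frac{2 t^{4} e^{- a t^{2}}}{3} \, dt = - \frac{\sqrt{\pi}}{2 a^{\frac{5}{2}}},$$
and the integrand here is exactly the target integrand, so $I = - \frac{\sqrt{\pi}}{2 a^{\frac{5}{2}}}$.

Setting $a = 5$:
$$I = - \frac{\sqrt{5} \sqrt{\pi}}{250}.$$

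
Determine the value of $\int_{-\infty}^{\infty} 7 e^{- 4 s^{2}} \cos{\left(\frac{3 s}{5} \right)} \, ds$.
$\frac{7 \sqrt{\pi}}{2 e^{\frac{9}{400}}}$

Define $I(b) = \int_{-\infty}^{\infty} 7 e^{- 4 s^{2}} \cos{\left(b s \right)} \, ds$.

Differentiating under the integral sign,
$$I'(b) = \int_{-\infty}^{\infty} - 7 s e^{- 4 s^{2}} \sin{\left(b s \right)} \, ds.$$

Integrate $\int_{-\infty}^{\infty} s \sin(b s)\, e^{- 4 s^{2}}\, ds$ by parts with $u = \sin(b s)$ and $dv = s\, e^{- 4 s^{2}}\, ds$, giving $v = - \frac{e^{- 4 s^{2}}}{8}$. The boundary term vanishes and
$$\int_{-\infty}^{\infty} s \sin(b s)\, e^{- 4 s^{2}}\, ds = \frac{b}{8} \int_{-\infty}^{\infty} \cos(b s)\, e^{- 4 s^{2}}\, ds,$$
so $I'(b) = - \frac{b}{8}\, I(b)$.

This is a separable first-order ODE; solving with the initial condition $I(0) = \int_{-\infty}^{\infty} 7 e^{- 4 s^{2}}\,ds = \frac{7 \sqrt{\pi}}{2}$ gives
$$I(b) = \frac{7 \sqrt{\pi} e^{- \frac{b^{2}}{16}}}{2}.$$

Setting $b = \frac{3}{5}$:
$$I = \frac{7 \sqrt{\pi}}{2 e^{\frac{9}{400}}}.$$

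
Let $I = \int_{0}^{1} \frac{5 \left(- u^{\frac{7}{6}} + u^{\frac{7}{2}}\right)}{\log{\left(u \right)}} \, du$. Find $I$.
$\log{\left(\frac{14348907}{371293} \right)}$

Consider the one-parameter family: let $I(a) = \int_{0}^{1} \frac{5 \left(- u^{\frac{7}{6}} + u^{a}\right)}{\log{\left(u \right)}} \, du$.

Since $\dfrac{\partial}{\partial a}\,u^{a} = u^{a} \ln u$, the $\ln u$ in the denominator cancels and
$$\frac{dI}{da} = \int_{0}^{1} 5 u^{a} \, du = 5 \left[\frac{u^{a+1}}{a+1}\right]_0^1 = \frac{5}{a + 1}.$$

Integrating with respect to $a$ gives $I(a) = \log{\left(\frac{7776 \left(a + 1\right)^{5}}{371293} \right)} + C$.

At $a = \frac{7}{6}$ the integrand is identically $0$, so $I(\frac{7}{6}) = 0$. The closed form gives $0$, hence $C = 0$.

Setting $a = \frac{7}{2}$:
$$I = \log{\left(\frac{14348907}{371293} \right)}.$$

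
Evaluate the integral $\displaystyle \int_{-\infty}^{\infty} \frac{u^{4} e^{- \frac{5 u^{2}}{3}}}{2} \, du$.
$\frac{27 \sqrt{15} \sqrt{\pi}}{1000}$

Start from the elementary integral
$$J(a) = \int_{-\infty}^{\infty} \frac{e^{- a u^{2}}}{2} \, du = \frac{\sqrt{\pi}}{2 \sqrt{a}}.$$

Differentiating under the integral sign brings down a factor of $(-u^2)$:
$$\frac{dJ}{da} = \int_{-\infty}^{\infty} - \frac{u^{2} e^{- a u^{2}}}{2} \, du = - \frac{\sqrt{\pi}}{4 a^{\frac{3}{2}}}.$$

Repeating twice in total — each differentiation brings down another $(-u^2)$ — gives
$$\frac{d^{2}J}{da^{2}} = \int_{-\infty}^{\infty} \frac{u^{4} e^{- a u^{2}}}{2} \, du = \frac{3 \sqrt{\pi}}{8 a^{\frac{5}{2}}},$$
and the integrand here is exactly the target integrand, so $I = \frac{3 \sqrt{\pi}}{8 a^{\frac{5}{2}}}$.

Setting $a = \frac{5}{3}$:
$$I = \frac{27 \sqrt{15} \sqrt{\pi}}{1000}.$$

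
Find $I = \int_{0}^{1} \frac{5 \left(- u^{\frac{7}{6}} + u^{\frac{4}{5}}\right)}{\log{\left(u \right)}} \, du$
$\log{\left(\frac{459165024}{1160290625} \right)}$

Introduce a parameter $a$ in the exponent: let $I(a) = \int_{0}^{1} \frac{5 \left(- u^{\frac{7}{6}} + u^{a}\right)}{\log{\left(u \right)}} \, du$.

Since $\dfrac{\partial}{\partial a}\,u^{a} = u^{a} \ln u$, the $\ln u$ in the denominator cancels and
$$\frac{dI}{da} = \int_{0}^{1} 5 u^{a} \, du = 5 \left[\frac{u^{a+1}}{a+1}\right]_0^1 = \frac{5}{a + 1}.$$

Integrating with respect to $a$ gives $I(a) = \log{\left(\frac{7776 \left(a + 1\right)^{5}}{371293} \right)} + C$.

At $a = \frac{7}{6}$ the integrand is identically $0$, so $I(\frac{7}{6}) = 0$. The closed form gives $0$, hence $C = 0$.

Setting $a = \frac{4}{5}$:
$$I = \log{\left(\frac{459165024}{1160290625} \right)}.$$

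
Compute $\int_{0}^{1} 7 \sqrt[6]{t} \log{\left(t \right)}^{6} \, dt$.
$\frac{201553920}{117649}$

Begin with the known integral
$$J(a) = \int_{0}^{1} 7 t^{a} \, dt = \frac{7}{a + 1}.$$

Differentiating under the integral sign brings down a factor of $\ln t$:
$$\frac{dJ}{da} = \int_{0}^{1} 7 t^{a} \log{\left(t \right)} \, dt = - \frac{7}{\left(a + 1\right)^{2}}.$$

Repeating $6$ times in total — each differentiation brings down another $\ln t$ — gives
$$\frac{d^{6}J}{da^{6}} = \int_{0}^{1} 7 t^{a} \log{\left(t \right)}^{6} \, dt = \frac{5040}{\left(a + 1\right)^{7}},$$
and the integrand here is exactly the target integrand, so $I = \frac{5040}{\left(a + 1\right)^{7}}$.

Setting $a = \frac{1}{6}$:
$$I = \frac{201553920}{117649}.$$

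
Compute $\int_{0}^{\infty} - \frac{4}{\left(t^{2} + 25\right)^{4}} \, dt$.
$- \frac{\pi}{125000}$

Begin with the known result
$$J(a) = \int_{0}^{\infty} - \frac{4}{a^{2} + t^{2}} \, dt = - \frac{2 \pi}{a}.$$

Differentiating under the integral sign with respect to $a$,
$$\frac{dJ}{da} = \int_{0}^{\infty} \frac{8 a}{\left(a^{2} + t^{2}\right)^{2}} \, dt = \frac{2 \pi}{a^{2}},$$
so $\int_{0}^{\infty} - \frac{4}{\left(a^{2} + t^{2}\right)^{2}} \, dt = - \frac{\pi}{a^{3}}$.

Repeating — each differentiation of $1/(t^2+a^2)^j$ produces $-2ja/(t^2+a^2)^{j+1}$ — and dividing through by $-2ja$ at each step yields, after $3$ differentiations in total,
$$\int_{0}^{\infty} - \frac{4}{\left(a^{2} + t^{2}\right)^{4}} \, dt = - \frac{5 \pi}{8 a^{7}}.$$

Setting $a = 5$:
$$I = - \frac{\pi}{125000}.$$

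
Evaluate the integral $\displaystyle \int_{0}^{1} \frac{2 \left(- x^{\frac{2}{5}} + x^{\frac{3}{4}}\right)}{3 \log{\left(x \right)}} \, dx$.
$- \frac{\log{\left(10 \right)}}{3} - \log{\left(2 \right)} + \log{\left(5 \right)}$

Consider the one-parameter family: let $I(a) = \int_{0}^{1} \frac{2 \left(x^{\frac{3}{4}} - x^{a}\right)}{3 \log{\left(x \right)}} \, dx$.

Since $\dfrac{\partial}{\partial a}\,x^{a} = x^{a} \ln x$, the $\ln x$ in the denominator cancels and
$$\frac{dI}{da} = \int_{0}^{1} - \frac{2}{3} x^{a} \, dx = - \frac{2}{3} \left[\frac{x^{a+1}}{a+1}\right]_0^1 = - \frac{2}{3 a + 3}.$$

Integrating with respect to $a$ gives $I(a) = - \log{\left(\frac{2 \sqrt[3]{14} \left(a + 1\right)^{\frac{2}{3}}}{7} \right)} + C$.

At $a = \frac{3}{4}$ the integrand is identically $0$, so $I(\frac{3}{4}) = 0$. The closed form gives $0$, hence $C = 0$.

Setting $a = \frac{2}{5}$:
$$I = - \frac{\log{\left(10 \right)}}{3} - \log{\left(2 \right)} + \log{\left(5 \right)}.$$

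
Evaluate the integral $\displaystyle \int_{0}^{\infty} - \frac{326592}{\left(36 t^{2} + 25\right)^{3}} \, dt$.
$- \frac{10206 \pi}{3125}$

Recall the elementary integral
$$J(a) = \int_{0}^{\infty} - \frac{7}{a^{2} + t^{2}} \, dt = - \frac{7 \pi}{2 a}.$$

Differentiating under the integral sign with respect to $a$,
$$\frac{dJ}{da} = \int_{0}^{\infty} \frac{14 a}{\left(a^{2} + t^{2}\right)^{2}} \, dt = \frac{7 \pi}{2 a^{2}},$$
so $\int_{0}^{\infty} - \frac{7}{\left(a^{2} + t^{2}\right)^{2}} \, dt = - \frac{7 \pi}{4 a^{3}}$.

Repeating — each differentiation of $1/(t^2+a^2)^j$ produces $-2ja/(t^2+a^2)^{j+1}$ — and dividing through by $-2ja$ at each step yields, after $2$ differentiations in total,
$$\int_{0}^{\infty} - \frac{7}{\left(a^{2} + t^{2}\right)^{3}} \, dt = - \frac{21 \pi}{16 a^{5}}.$$

Setting $a = \frac{5}{6}$:
$$I = - \frac{10206 \pi}{3125}.$$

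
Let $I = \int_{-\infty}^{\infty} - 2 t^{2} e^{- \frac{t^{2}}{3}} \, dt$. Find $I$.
$- 3 \sqrt{3} \sqrt{\pi}$

Consider the simpler parametrised integral
$$J(a) = \int_{-\infty}^{\infty} - 2 e^{- a t^{2}} \, dt = - \frac{2 \sqrt{\pi}}{\sqrt{a}}.$$

Differentiating under the integral sign brings down a factor of $(-t^2)$:
$$\frac{dJ}{da} = \int_{-\infty}^{\infty} 2 t^{2} e^{- a t^{2}} \, dt = \frac{\sqrt{\pi}}{a^{\frac{3}{2}}}.$$

The integral on the left is $-I$, so $I = - \frac{\sqrt{\pi}}{a^{\frac{3}{2}}}$.

Setting $a = \frac{1}{3}$:
$$I = - 3 \sqrt{3} \sqrt{\pi}.$$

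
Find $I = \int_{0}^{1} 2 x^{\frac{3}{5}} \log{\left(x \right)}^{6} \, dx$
$\frac{3515625}{65536}$

Consider the simpler parametrised integral
$$J(a) = \int_{0}^{1} 2 x^{a} \, dx = \frac{2}{a + 1}.$$

Differentiating under the integral sign brings down a factor of $\ln x$:
$$\frac{dJ}{da} = \int_{0}^{1} 2 x^{a} \log{\left(x \right)} \, dx = - \frac{2}{\left(a + 1\right)^{2}}.$$

Repeating $6$ times in total — each differentiation brings down another $\ln x$ — gives
$$\frac{d^{6}J}{da^{6}} = \int_{0}^{1} 2 x^{a} \log{\left(x \right)}^{6} \, dx = \frac{1440}{\left(a + 1\right)^{7}},$$
and the integrand here is exactly the target integrand, so $I = \frac{1440}{\left(a + 1\right)^{7}}$.

Setting $a = \frac{3}{5}$:
$$I = \frac{3515625}{65536}.$$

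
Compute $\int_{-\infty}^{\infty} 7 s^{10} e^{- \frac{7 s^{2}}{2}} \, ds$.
$\frac{135 \sqrt{14} \sqrt{\pi}}{2401}$

Begin with the known integral
$$J(a) = \int_{-\infty}^{\infty} 7 e^{- a s^{2}} \, ds = \frac{7 \sqrt{\pi}}{\sqrt{a}}.$$

Differentiating under the integral sign brings down a factor of $(-s^2)$:
$$\frac{dJ}{da} = \int_{-\infty}^{\infty} - 7 s^{2} e^{- a s^{2}} \, ds = - \frac{7 \sqrt{\pi}}{2 a^{\frac{3}{2}}}.$$

Repeating $5$ times in total — each differentiation brings down another $(-s^2)$ — gives
$$\frac{d^{5}J}{da^{5}} = \int_{-\infty}^{\infty} - 7 s^{10} e^{- a s^{2}} \, ds = - \frac{6615 \sqrt{\pi}}{32 a^{\frac{11}{2}}},$$
and the integrand here is $(-1)^{5}$ times the target integrand, so $I = (-1)^{5}\,\frac{d^{5}J}{da^{5}} = \frac{6615 \sqrt{\pi}}{32 a^{\frac{11}{2}}}$.

Setting $a = \frac{7}{2}$:
$$I = \frac{135 \sqrt{14} \sqrt{\pi}}{2401}.$$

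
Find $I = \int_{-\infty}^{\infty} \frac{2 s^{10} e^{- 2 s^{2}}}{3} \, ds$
$\frac{315 \sqrt{2} \sqrt{\pi}}{1024}$

Begin with the known integral
$$J(a) = \int_{-\infty}^{\infty} \frac{2 e^{- a s^{2}}}{3} \, ds = \frac{2 \sqrt{\pi}}{3 \sqrt{a}}.$$

Differentiating under the integral sign brings down a factor of $(-s^2)$:
$$\frac{dJ}{da} = \int_{-\infty}^{\infty} - \frac{2 s^{2} e^{- a s^{2}}}{3} \, ds = - \frac{\sqrt{\pi}}{3 a^{\frac{3}{2}}}.$$

Repeating $5$ times in total — each differentiation brings down another $(-s^2)$ — gives
$$\frac{d^{5}J}{da^{5}} = \int_{-\infty}^{\infty} - \frac{2 s^{10} e^{- a s^{2}}}{3} \, ds = - \frac{315 \sqrt{\pi}}{16 a^{\frac{11}{2}}},$$
and the integrand here is $(-1)^{5}$ times the target integrand, so $I = (-1)^{5}\,\frac{d^{5}J}{da^{5}} = \frac{315 \sqrt{\pi}}{16 a^{\frac{11}{2}}}$.

Setting $a = 2$:
$$I = \frac{315 \sqrt{2} \sqrt{\pi}}{1024}.$$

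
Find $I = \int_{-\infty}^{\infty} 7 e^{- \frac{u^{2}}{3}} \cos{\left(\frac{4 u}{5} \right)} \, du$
$\frac{7 \sqrt{3} \sqrt{\pi}}{e^{\frac{12}{25}}}$

Treat the cosine frequency as a parameter and define $I(b) = \int_{-\infty}^{\infty} 7 e^{- \frac{u^{2}}{3}} \cos{\left(b u \right)} \, du$.

Differentiating under the integral sign,
$$I'(b) = \int_{-\infty}^{\infty} - 7 u e^{- \frac{u^{2}}{3}} \sin{\left(b u \right)} \, du.$$

Integrate $\int_{-\infty}^{\infty} u \sin(b u)\, e^{- \frac{u^{2}}{3}}\, du$ by parts with $w = \sin(b u)$ and $dv = u\, e^{- \frac{u^{2}}{3}}\, du$, giving $v = - \frac{3 e^{- \frac{u^{2}}{3}}}{2}$. The boundary term vanishes and
$$\int_{-\infty}^{\infty} u \sin(b u)\, e^{- \frac{u^{2}}{3}}\, du = \frac{3 b}{2} \int_{-\infty}^{\infty} \cos(b u)\, e^{- \frac{u^{2}}{3}}\, du,$$
so $I'(b) = - \frac{3 b}{2}\, I(b)$.

This is a separable first-order ODE; solving with the initial condition $I(0) = \int_{-\infty}^{\infty} 7 e^{- \frac{u^{2}}{3}}\,du = 7 \sqrt{3} \sqrt{\pi}$ gives
$$I(b) = 7 \sqrt{3} \sqrt{\pi} e^{- \frac{3 b^{2}}{4}}.$$

Setting $b = \frac{4}{5}$:
$$I = \frac{7 \sqrt{3} \sqrt{\pi}}{e^{\frac{12}{25}}}.$$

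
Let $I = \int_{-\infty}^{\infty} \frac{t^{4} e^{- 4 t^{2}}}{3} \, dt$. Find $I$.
$\frac{\sqrt{\pi}}{128}$

Consider the simpler parametrised integral
$$J(a) = \int_{-\infty}^{\infty} \frac{e^{- a t^{2}}}{3} \, dt = \frac{\sqrt{\pi}}{3 \sqrt{a}}.$$

Differentiating under the integral sign brings down a factor of $(-t^2)$:
$$\frac{dJ}{da} = \int_{-\infty}^{\infty} - \frac{t^{2} e^{- a t^{2}}}{3} \, dt = - \frac{\sqrt{\pi}}{6 a^{\frac{3}{2}}}.$$

Repeating twice in total — each differentiation brings down another $(-t^2)$ — gives
$$\frac{d^{2}J}{da^{2}} = \int_{-\infty}^{\infty} \frac{t^{4} e^{- a t^{2}}}{3} \, dt = \frac{\sqrt{\pi}}{4 a^{\frac{5}{2}}},$$
and the integrand here is exactly the target integrand, so $I = \frac{\sqrt{\pi}}{4 a^{\frac{5}{2}}}$.

Setting $a = 4$:
$$I = \frac{\sqrt{\pi}}{128}.$$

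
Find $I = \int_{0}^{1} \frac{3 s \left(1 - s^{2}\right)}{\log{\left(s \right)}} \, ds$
$- \log{\left(8 \right)}$

Consider the one-parameter family: let $I(a) = \int_{0}^{1} \frac{3 \left(- s^{3} + s^{a}\right)}{\log{\left(s \right)}} \, ds$.

Since $\dfrac{\partial}{\partial a}\,s^{a} = s^{a} \ln s$, the $\ln s$ in the denominator cancels and
$$\frac{dI}{da} = \int_{0}^{1} 3 s^{a} \, ds = 3 \left[\frac{s^{a+1}}{a+1}\right]_0^1 = \frac{3}{a + 1}.$$

Integrating with respect to $a$ gives $I(a) = \log{\left(\frac{\left(a + 1\right)^{3}}{64} \right)} + C$.

At $a = 3$ the integrand is identically $0$, so $I(3) = 0$. The closed form gives $0$, hence $C = 0$.

Setting $a = 1$:
$$I = - \log{\left(8 \right)}.$$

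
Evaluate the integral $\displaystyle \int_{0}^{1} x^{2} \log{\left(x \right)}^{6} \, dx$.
$\frac{80}{243}$

Begin with the known integral
$$J(a) = \int_{0}^{1} x^{a} \, dx = \frac{1}{a + 1}.$$

Differentiating under the integral sign brings down a factor of $\ln x$:
$$\frac{dJ}{da} = \int_{0}^{1} x^{a} \log{\left(x \right)} \, dx = - \frac{1}{\left(a + 1\right)^{2}}.$$

Repeating $6$ times in total — each differentiation brings down another $\ln x$ — gives
$$\frac{d^{6}J}{da^{6}} = \int_{0}^{1} x^{a} \log{\left(x \right)}^{6} \, dx = \frac{720}{\left(a + 1\right)^{7}},$$
and the integrand here is exactly the target integrand, so $I = \frac{720}{\left(a + 1\right)^{7}}$.

Setting $a = 2$:
$$I = \frac{80}{243}.$$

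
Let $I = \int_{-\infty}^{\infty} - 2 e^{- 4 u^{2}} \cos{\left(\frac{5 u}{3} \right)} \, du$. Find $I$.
$- \frac{\sqrt{\pi}}{e^{\frac{25}{144}}}$

Define $I(b) = \int_{-\infty}^{\infty} - 2 e^{- 4 u^{2}} \cos{\left(b u \right)} \, du$.

Differentiating under the integral sign,
$$I'(b) = \int_{-\infty}^{\infty} 2 u e^{- 4 u^{2}} \sin{\left(b u \right)} \, du.$$

Integrate $\int_{-\infty}^{\infty} u \sin(b u)\, e^{- 4 u^{2}}\, du$ by parts with $w = \sin(b u)$ and $dv = u\, e^{- 4 u^{2}}\, du$, giving $v = - \frac{e^{- 4 u^{2}}}{8}$. The boundary term vanishes and
$$\int_{-\infty}^{\infty} u \sin(b u)\, e^{- 4 u^{2}}\, du = \frac{b}{8} \int_{-\infty}^{\infty} \cos(b u)\, e^{- 4 u^{2}}\, du,$$
so $I'(b) = - \frac{b}{8}\, I(b)$.

This is a separable first-order ODE; solving with the initial condition $I(0) = \int_{-\infty}^{\infty} - 2 e^{- 4 u^{2}}\,du = - \sqrt{\pi}$ gives
$$I(b) = - \sqrt{\pi} e^{- \frac{b^{2}}{16}}.$$

Setting $b = \frac{5}{3}$:
$$I = - \frac{\sqrt{\pi}}{e^{\frac{25}{144}}}.$$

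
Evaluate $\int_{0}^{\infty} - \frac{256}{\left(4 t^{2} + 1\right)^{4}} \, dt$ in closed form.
$- 20 \pi$

Recall the elementary integral
$$J(a) = \int_{0}^{\infty} - \frac{1}{a^{2} + t^{2}} \, dt = - \frac{\pi}{2 a}.$$

Differentiating under the integral sign with respect to $a$,
$$\frac{dJ}{da} = \int_{0}^{\infty} \frac{2 a}{\left(a^{2} + t^{2}\right)^{2}} \, dt = \frac{\pi}{2 a^{2}},$$
so $\int_{0}^{\infty} - \frac{1}{\left(a^{2} + t^{2}\right)^{2}} \, dt = - \frac{\pi}{4 a^{3}}$.

Repeating — each differentiation of $1/(t^2+a^2)^j$ produces $-2ja/(t^2+a^2)^{j+1}$ — and dividing through by $-2ja$ at each step yields, after $3$ differentiations in total,
$$\int_{0}^{\infty} - \frac{1}{\left(a^{2} + t^{2}\right)^{4}} \, dt = - \frac{5 \pi}{32 a^{7}}.$$

Setting $a = \frac{1}{2}$:
$$I = - 20 \pi.$$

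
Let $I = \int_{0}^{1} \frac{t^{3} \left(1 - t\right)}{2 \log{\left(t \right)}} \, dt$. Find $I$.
$- \frac{\log{\left(5 \right)}}{2} + \log{\left(2 \right)}$

Consider the one-parameter family: let $I(a) = \int_{0}^{1} \frac{- t^{4} + t^{a}}{2 \log{\left(t \right)}} \, dt$.

Since $\dfrac{\partial}{\partial a}\,t^{a} = t^{a} \ln t$, the $\ln t$ in the denominator cancels and
$$\frac{dI}{da} = \int_{0}^{1} \frac{1}{2} t^{a} \, dt = \frac{1}{2} \left[\frac{t^{a+1}}{a+1}\right]_0^1 = \frac{1}{2 \left(a + 1\right)}.$$

Integrating with respect to $a$ gives $I(a) = \frac{\log{\left(a + 1 \right)}}{2} - \frac{\log{\left(5 \right)}}{2} + C$.

At $a = 4$ the integrand is identically $0$, so $I(4) = 0$. The closed form gives $0$, hence $C = 0$.

Setting $a = 3$:
$$I = - \frac{\log{\left(5 \right)}}{2} + \log{\left(2 \right)}.$$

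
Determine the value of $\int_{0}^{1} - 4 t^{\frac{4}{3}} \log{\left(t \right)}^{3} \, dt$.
$\frac{1944}{2401}$

Begin with the known integral
$$J(a) = \int_{0}^{1} - 4 t^{a} \, dt = - \frac{4}{a + 1}.$$

Differentiating under the integral sign brings down a factor of $\ln t$:
$$\frac{dJ}{da} = \int_{0}^{1} - 4 t^{a} \log{\left(t \right)} \, dt = \frac{4}{\left(a + 1\right)^{2}}.$$

Repeating $3$ times in total — each differentiation brings down another $\ln t$ — gives
$$\frac{d^{3}J}{da^{3}} = \int_{0}^{1} - 4 t^{a} \log{\left(t \right)}^{3} \, dt = \frac{24}{\left(a + 1\right)^{4}},$$
and the integrand here is exactly the target integrand, so $I = \frac{24}{\left(a + 1\right)^{4}}$.

Setting $a = \frac{4}{3}$:
$$I = \frac{1944}{2401}.$$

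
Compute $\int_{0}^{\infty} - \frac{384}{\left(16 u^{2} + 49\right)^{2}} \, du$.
$- \frac{24 \pi}{343}$

Recall the elementary integral
$$J(a) = \int_{0}^{\infty} - \frac{3}{2 \left(a^{2} + u^{2}\right)} \, du = - \frac{3 \pi}{4 a}.$$

Differentiating under the integral sign with respect to $a$,
$$\frac{dJ}{da} = \int_{0}^{\infty} \frac{3 a}{\left(a^{2} + u^{2}\right)^{2}} \, du = \frac{3 \pi}{4 a^{2}},$$
so $\int_{0}^{\infty} - \frac{3}{2 \left(a^{2} + u^{2}\right)^{2}} \, du = - \frac{3 \pi}{8 a^{3}}$.

Setting $a = \frac{7}{4}$:
$$I = - \frac{24 \pi}{343}.$$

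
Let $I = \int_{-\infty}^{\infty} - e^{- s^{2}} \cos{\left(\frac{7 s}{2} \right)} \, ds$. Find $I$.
$- \frac{\sqrt{\pi}}{e^{\frac{49}{16}}}$

Treat the cosine frequency as a parameter and define $I(b) = \int_{-\infty}^{\infty} - e^{- s^{2}} \cos{\left(b s \right)} \, ds$.

Differentiating under the integral sign,
$$I'(b) = \int_{-\infty}^{\infty} s e^{- s^{2}} \sin{\left(b s \right)} \, ds.$$

Integrate $\int_{-\infty}^{\infty} s \sin(b s)\, e^{- s^{2}}\, ds$ by parts with $u = \sin(b s)$ and $dv = s\, e^{- s^{2}}\, ds$, giving $v = - \frac{e^{- s^{2}}}{2}$. The boundary term vanishes and
$$\int_{-\infty}^{\infty} s \sin(b s)\, e^{- s^{2}}\, ds = \frac{b}{2} \int_{-\infty}^{\infty} \cos(b s)\, e^{- s^{2}}\, ds,$$
so $I'(b) = - \frac{b}{2}\, I(b)$.

This is a separable first-order ODE; solving with the initial condition $I(0) = \int_{-\infty}^{\infty} - e^{- s^{2}}\,ds = - \sqrt{\pi}$ gives
$$I(b) = - \sqrt{\pi} e^{- \frac{b^{2}}{4}}.$$

Setting $b = \frac{7}{2}$:
$$I = - \frac{\sqrt{\pi}}{e^{\frac{49}{16}}}.$$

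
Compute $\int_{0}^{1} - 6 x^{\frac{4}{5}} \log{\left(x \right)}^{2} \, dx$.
$- \frac{500}{243}$

Begin with the known integral
$$J(a) = \int_{0}^{1} - 6 x^{a} \, dx = - \frac{6}{a + 1}.$$

Differentiating under the integral sign brings down a factor of $\ln x$:
$$\frac{dJ}{da} = \int_{0}^{1} - 6 x^{a} \log{\left(x \right)} \, dx = \frac{6}{\left(a + 1\right)^{2}}.$$

Repeating twice in total — each differentiation brings down another $\ln x$ — gives
$$\frac{d^{2}J}{da^{2}} = \int_{0}^{1} - 6 x^{a} \log{\left(x \right)}^{2} \, dx = - \frac{12}{\left(a + 1\right)^{3}},$$
and the integrand here is exactly the target integrand, so $I = - \frac{12}{\left(a + 1\right)^{3}}$.

Setting $a = \frac{4}{5}$:
$$I = - \frac{500}{243}.$$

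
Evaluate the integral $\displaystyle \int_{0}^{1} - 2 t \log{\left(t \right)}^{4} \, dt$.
$- \frac{3}{2}$

Begin with the known integral
$$J(a) = \int_{0}^{1} - 2 t^{a} \, dt = - \frac{2}{a + 1}.$$

Differentiating under the integral sign brings down a factor of $\ln t$:
$$\frac{dJ}{da} = \int_{0}^{1} - 2 t^{a} \log{\left(t \right)} \, dt = \frac{2}{\left(a + 1\right)^{2}}.$$

Repeating $4$ times in total — each differentiation brings down another $\ln t$ — gives
$$\frac{d^{4}J}{da^{4}} = \int_{0}^{1} - 2 t^{a} \log{\left(t \right)}^{4} \, dt = - \frac{48}{\left(a + 1\right)^{5}},$$
and the integrand here is exactly the target integrand, so $I = - \frac{48}{\left(a + 1\right)^{5}}$.

Setting $a = 1$:
$$I = - \frac{3}{2}.$$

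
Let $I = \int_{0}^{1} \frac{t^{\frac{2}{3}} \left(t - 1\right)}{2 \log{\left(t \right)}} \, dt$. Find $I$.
$- \frac{\log{\left(10 \right)}}{2} + 2 \log{\left(2 \right)}$

Replace the exponent $\frac{2}{3}$ by a parameter $a$: let $I(a) = \int_{0}^{1} \frac{t^{\frac{5}{3}} - t^{a}}{2 \log{\left(t \right)}} \, dt$.

Since $\dfrac{\partial}{\partial a}\,t^{a} = t^{a} \ln t$, the $\ln t$ in the denominator cancels and
$$\frac{dI}{da} = \int_{0}^{1} - \frac{1}{2} t^{a} \, dt = - \frac{1}{2} \left[\frac{t^{a+1}}{a+1}\right]_0^1 = - \frac{1}{2 a + 2}.$$

Integrating with respect to $a$ gives $I(a) = - \log{\left(\frac{\sqrt{6} \sqrt{a + 1}}{4} \right)} + C$.

At $a = \frac{5}{3}$ the integrand is identically $0$, so $I(\frac{5}{3}) = 0$. The closed form gives $0$, hence $C = 0$.

Setting $a = \frac{2}{3}$:
$$I = - \frac{\log{\left(10 \right)}}{2} + 2 \log{\left(2 \right)}.$$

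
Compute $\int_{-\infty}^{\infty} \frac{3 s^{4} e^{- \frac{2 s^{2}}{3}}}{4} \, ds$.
$\frac{81 \sqrt{6} \sqrt{\pi}}{128}$

Consider the simpler parametrised integral
$$J(a) = \int_{-\infty}^{\infty} \frac{3 e^{- a s^{2}}}{4} \, ds = \frac{3 \sqrt{\pi}}{4 \sqrt{a}}.$$

Differentiating under the integral sign brings down a factor of $(-s^2)$:
$$\frac{dJ}{da} = \int_{-\infty}^{\infty} - \frac{3 s^{2} e^{- a s^{2}}}{4} \, ds = - \frac{3 \sqrt{\pi}}{8 a^{\frac{3}{2}}}.$$

Repeating twice in total — each differentiation brings down another $(-s^2)$ — gives
$$\frac{d^{2}J}{da^{2}} = \int_{-\infty}^{\infty} \frac{3 s^{4} e^{- a s^{2}}}{4} \, ds = \frac{9 \sqrt{\pi}}{16 a^{\frac{5}{2}}},$$
and the integrand here is exactly the target integrand, so $I = \frac{9 \sqrt{\pi}}{16 a^{\frac{5}{2}}}$.

Setting $a = \frac{2}{3}$:
$$I = \frac{81 \sqrt{6} \sqrt{\pi}}{128}.$$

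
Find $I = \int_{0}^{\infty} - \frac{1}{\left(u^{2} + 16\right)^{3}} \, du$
$- \frac{3 \pi}{16384}$

Begin with the known result
$$J(a) = \int_{0}^{\infty} - \frac{1}{a^{2} + u^{2}} \, du = - \frac{\pi}{2 a}.$$

Differentiating under the integral sign with respect to $a$,
$$\frac{dJ}{da} = \int_{0}^{\infty} \frac{2 a}{\left(a^{2} + u^{2}\right)^{2}} \, du = \frac{\pi}{2 a^{2}},$$
so $\int_{0}^{\infty} - \frac{1}{\left(a^{2} + u^{2}\right)^{2}} \, du = - \frac{\pi}{4 a^{3}}$.

Repeating — each differentiation of $1/(u^2+a^2)^j$ produces $-2ja/(u^2+a^2)^{j+1}$ — and dividing through by $-2ja$ at each step yields, after $2$ differentiations in total,
$$\int_{0}^{\infty} - \frac{1}{\left(a^{2} + u^{2}\right)^{3}} \, du = - \frac{3 \pi}{16 a^{5}}.$$

Setting $a = 4$:
$$I = - \frac{3 \pi}{16384}.$$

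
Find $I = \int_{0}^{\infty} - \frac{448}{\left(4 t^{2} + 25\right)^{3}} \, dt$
$- \frac{42 \pi}{3125}$

Start from the standard arctangent integral
$$J(a) = \int_{0}^{\infty} - \frac{7}{a^{2} + t^{2}} \, dt = - \frac{7 \pi}{2 a}.$$

Differentiating under the integral sign with respect to $a$,
$$\frac{dJ}{da} = \int_{0}^{\infty} \frac{14 a}{\left(a^{2} + t^{2}\right)^{2}} \, dt = \frac{7 \pi}{2 a^{2}},$$
so $\int_{0}^{\infty} - \frac{7}{\left(a^{2} + t^{2}\right)^{2}} \, dt = - \frac{7 \pi}{4 a^{3}}$.

Repeating — each differentiation of $1/(t^2+a^2)^j$ produces $-2ja/(t^2+a^2)^{j+1}$ — and dividing through by $-2ja$ at each step yields, after $2$ differentiations in total,
$$\int_{0}^{\infty} - \frac{7}{\left(a^{2} + t^{2}\right)^{3}} \, dt = - \frac{21 \pi}{16 a^{5}}.$$

Setting $a = \frac{5}{2}$:
$$I = - \frac{42 \pi}{3125}.$$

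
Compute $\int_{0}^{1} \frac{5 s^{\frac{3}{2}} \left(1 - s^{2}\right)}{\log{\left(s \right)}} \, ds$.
$- \log{\left(\frac{59049}{3125} \right)}$

Introduce a parameter $a$ in the exponent: let $I(a) = \int_{0}^{1} \frac{5 \left(s^{\frac{3}{2}} - s^{a}\right)}{\log{\left(s \right)}} \, ds$.

Since $\dfrac{\partial}{\partial a}\,s^{a} = s^{a} \ln s$, the $\ln s$ in the denominator cancels and
$$\frac{dI}{da} = \int_{0}^{1} -5 s^{a} \, ds = -5 \left[\frac{s^{a+1}}{a+1}\right]_0^1 = - \frac{5}{a + 1}.$$

Integrating with respect to $a$ gives $I(a) = - \log{\left(\frac{32 \left(a + 1\right)^{5}}{3125} \right)} + C$.

At $a = \frac{3}{2}$ the integrand is identically $0$, so $I(\frac{3}{2}) = 0$. The closed form gives $0$, hence $C = 0$.

Setting $a = \frac{7}{2}$:
$$I = - \log{\left(\frac{59049}{3125} \right)}.$$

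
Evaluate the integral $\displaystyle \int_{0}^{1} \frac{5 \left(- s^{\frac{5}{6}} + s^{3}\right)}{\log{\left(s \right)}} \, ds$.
$- \log{\left(\frac{161051}{7962624} \right)}$

Replace the exponent $\frac{5}{6}$ by a parameter $a$: let $I(a) = \int_{0}^{1} \frac{5 \left(s^{3} - s^{a}\right)}{\log{\left(s \right)}} \, ds$.

Since $\dfrac{\partial}{\partial a}\,s^{a} = s^{a} \ln s$, the $\ln s$ in the denominator cancels and
$$\frac{dI}{da} = \int_{0}^{1} -5 s^{a} \, ds = -5 \left[\frac{s^{a+1}}{a+1}\right]_0^1 = - \frac{5}{a + 1}.$$

Integrating with respect to $a$ gives $I(a) = - \log{\left(\frac{\left(a + 1\right)^{5}}{1024} \right)} + C$.

At $a = 3$ the integrand is identically $0$, so $I(3) = 0$. The closed form gives $0$, hence $C = 0$.

Setting $a = \frac{5}{6}$:
$$I = - \log{\left(\frac{161051}{7962624} \right)}.$$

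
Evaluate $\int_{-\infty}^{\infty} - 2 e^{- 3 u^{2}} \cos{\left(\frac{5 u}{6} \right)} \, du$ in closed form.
$- \frac{2 \sqrt{3} \sqrt{\pi}}{3 e^{\frac{25}{432}}}$

Treat the cosine frequency as a parameter and define $I(b) = \int_{-\infty}^{\infty} - 2 e^{- 3 u^{2}} \cos{\left(b u \right)} \, du$.

Differentiating under the integral sign,
$$I'(b) = \int_{-\infty}^{\infty} 2 u e^{- 3 u^{2}} \sin{\left(b u \right)} \, du.$$

Integrate $\int_{-\infty}^{\infty} u \sin(b u)\, e^{- 3 u^{2}}\, du$ by parts with $w = \sin(b u)$ and $dv = u\, e^{- 3 u^{2}}\, du$, giving $v = - \frac{e^{- 3 u^{2}}}{6}$. The boundary term vanishes and
$$\int_{-\infty}^{\infty} u \sin(b u)\, e^{- 3 u^{2}}\, du = \frac{b}{6} \int_{-\infty}^{\infty} \cos(b u)\, e^{- 3 u^{2}}\, du,$$
so $I'(b) = - \frac{b}{6}\, I(b)$.

This is a separable first-order ODE; solving with the initial condition $I(0) = \int_{-\infty}^{\infty} - 2 e^{- 3 u^{2}}\,du = - \frac{2 \sqrt{3} \sqrt{\pi}}{3}$ gives
$$I(b) = - \frac{2 \sqrt{3} \sqrt{\pi} e^{- \frac{b^{2}}{12}}}{3}.$$

Setting $b = \frac{5}{6}$:
$$I = - \frac{2 \sqrt{3} \sqrt{\pi}}{3 e^{\frac{25}{432}}}.$$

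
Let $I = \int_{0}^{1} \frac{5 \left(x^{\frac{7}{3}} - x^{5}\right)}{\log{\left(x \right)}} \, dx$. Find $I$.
$- \log{\left(\frac{59049}{3125} \right)}$

Consider the one-parameter family: let $I(a) = \int_{0}^{1} \frac{5 \left(x^{\frac{7}{3}} - x^{a}\right)}{\log{\left(x \right)}} \, dx$.

Since $\dfrac{\partial}{\partial a}\,x^{a} = x^{a} \ln x$, the $\ln x$ in the denominator cancels and
$$\frac{dI}{da} = \int_{0}^{1} -5 x^{a} \, dx = -5 \left[\frac{x^{a+1}}{a+1}\right]_0^1 = - \frac{5}{a + 1}.$$

Integrating with respect to $a$ gives $I(a) = - \log{\left(\frac{243 \left(a + 1\right)^{5}}{100000} \right)} + C$.

At $a = \frac{7}{3}$ the integrand is identically $0$, so $I(\frac{7}{3}) = 0$. The closed form gives $0$, hence $C = 0$.

Setting $a = 5$:
$$I = - \log{\left(\frac{59049}{3125} \right)}.$$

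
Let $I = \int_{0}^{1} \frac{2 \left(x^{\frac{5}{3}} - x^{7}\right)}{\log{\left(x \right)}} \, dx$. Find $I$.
$- \log{\left(9 \right)}$

Consider the one-parameter family: let $I(a) = \int_{0}^{1} \frac{2 \left(- x^{7} + x^{a}\right)}{\log{\left(x \right)}} \, dx$.

Since $\dfrac{\partial}{\partial a}\,x^{a} = x^{a} \ln x$, the $\ln x$ in the denominator cancels and
$$\frac{dI}{da} = \int_{0}^{1} 2 x^{a} \, dx = 2 \left[\frac{x^{a+1}}{a+1}\right]_0^1 = \frac{2}{a + 1}.$$

Integrating with respect to $a$ gives $I(a) = \log{\left(\frac{\left(a + 1\right)^{2}}{64} \right)} + C$.

At $a = 7$ the integrand is identically $0$, so $I(7) = 0$. The closed form gives $0$, hence $C = 0$.

Setting $a = \frac{5}{3}$:
$$I = - \log{\left(9 \right)}.$$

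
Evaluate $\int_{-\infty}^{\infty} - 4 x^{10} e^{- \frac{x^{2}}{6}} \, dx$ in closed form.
$- 918540 \sqrt{6} \sqrt{\pi}$

Start from the elementary integral
$$J(a) = \int_{-\infty}^{\infty} - 4 e^{- a x^{2}} \, dx = - \frac{4 \sqrt{\pi}}{\sqrt{a}}.$$

Differentiating under the integral sign brings down a factor of $(-x^2)$:
$$\frac{dJ}{da} = \int_{-\infty}^{\infty} 4 x^{2} e^{- a x^{2}} \, dx = \frac{2 \sqrt{\pi}}{a^{\frac{3}{2}}}.$$

Repeating $5$ times in total — each differentiation brings down another $(-x^2)$ — gives
$$\frac{d^{5}J}{da^{5}} = \int_{-\infty}^{\infty} 4 x^{10} e^{- a x^{2}} \, dx = \frac{945 \sqrt{\pi}}{8 a^{\frac{11}{2}}},$$
and the integrand here is $(-1)^{5}$ times the target integrand, so $I = (-1)^{5}\,\frac{d^{5}J}{da^{5}} = - \frac{945 \sqrt{\pi}}{8 a^{\frac{11}{2}}}$.

Setting $a = \frac{1}{6}$:
$$I = - 918540 \sqrt{6} \sqrt{\pi}.$$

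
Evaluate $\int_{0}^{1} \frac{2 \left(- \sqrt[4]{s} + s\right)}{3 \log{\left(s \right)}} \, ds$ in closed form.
$\log{\left(\frac{4 \sqrt[3]{5}}{5} \right)}$

Replace the exponent $1$ by a parameter $a$: let $I(a) = \int_{0}^{1} \frac{2 \left(- \sqrt[4]{s} + s^{a}\right)}{3 \log{\left(s \right)}} \, ds$.

Since $\dfrac{\partial}{\partial a}\,s^{a} = s^{a} \ln s$, the $\ln s$ in the denominator cancels and
$$\frac{dI}{da} = \int_{0}^{1} \frac{2}{3} s^{a} \, ds = \frac{2}{3} \left[\frac{s^{a+1}}{a+1}\right]_0^1 = \frac{2}{3 \left(a + 1\right)}.$$

Integrating with respect to $a$ gives $I(a) = \log{\left(\frac{2 \sqrt[3]{10} \left(a + 1\right)^{\frac{2}{3}}}{5} \right)} + C$.

At $a = \frac{1}{4}$ the integrand is identically $0$, so $I(\frac{1}{4}) = 0$. The closed form gives $0$, hence $C = 0$.

Setting $a = 1$:
$$I = \log{\left(\frac{4 \sqrt[3]{5}}{5} \right)}.$$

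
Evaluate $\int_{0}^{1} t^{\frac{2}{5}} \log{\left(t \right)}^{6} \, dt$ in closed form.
$\frac{56250000}{823543}$

Consider the simpler parametrised integral
$$J(a) = \int_{0}^{1} t^{a} \, dt = \frac{1}{a + 1}.$$

Differentiating under the integral sign brings down a factor of $\ln t$:
$$\frac{dJ}{da} = \int_{0}^{1} t^{a} \log{\left(t \right)} \, dt = - \frac{1}{\left(a + 1\right)^{2}}.$$

Repeating $6$ times in total — each differentiation brings down another $\ln t$ — gives
$$\frac{d^{6}J}{da^{6}} = \int_{0}^{1} t^{a} \log{\left(t \right)}^{6} \, dt = \frac{720}{\left(a + 1\right)^{7}},$$
and the integrand here is exactly the target integrand, so $I = \frac{720}{\left(a + 1\right)^{7}}$.

Setting $a = \frac{2}{5}$:
$$I = \frac{56250000}{823543}.$$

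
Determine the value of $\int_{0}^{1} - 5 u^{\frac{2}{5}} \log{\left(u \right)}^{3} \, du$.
$\frac{18750}{2401}$

Consider the simpler parametrised integral
$$J(a) = \int_{0}^{1} - 5 u^{a} \, du = - \frac{5}{a + 1}.$$

Differentiating under the integral sign brings down a factor of $\ln u$:
$$\frac{dJ}{da} = \int_{0}^{1} - 5 u^{a} \log{\left(u \right)} \, du = \frac{5}{\left(a + 1\right)^{2}}.$$

Repeating $3$ times in total — each differentiation brings down another $\ln u$ — gives
$$\frac{d^{3}J}{da^{3}} = \int_{0}^{1} - 5 u^{a} \log{\left(u \right)}^{3} \, du = \frac{30}{\left(a + 1\right)^{4}},$$
and the integrand here is exactly the target integrand, so $I = \frac{30}{\left(a + 1\right)^{4}}$.

Setting $a = \frac{2}{5}$:
$$I = \frac{18750}{2401}.$$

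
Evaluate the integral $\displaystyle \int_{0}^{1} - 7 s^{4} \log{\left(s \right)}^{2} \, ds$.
$- \frac{14}{125}$

Consider the simpler parametrised integral
$$J(a) = \int_{0}^{1} - 7 s^{a} \, ds = - \frac{7}{a + 1}.$$

Differentiating under the integral sign brings down a factor of $\ln s$:
$$\frac{dJ}{da} = \int_{0}^{1} - 7 s^{a} \log{\left(s \right)} \, ds = \frac{7}{\left(a + 1\right)^{2}}.$$

Repeating twice in total — each differentiation brings down another $\ln s$ — gives
$$\frac{d^{2}J}{da^{2}} = \int_{0}^{1} - 7 s^{a} \log{\left(s \right)}^{2} \, ds = - \frac{14}{\left(a + 1\right)^{3}},$$
and the integrand here is exactly the target integrand, so $I = - \frac{14}{\left(a + 1\right)^{3}}$.

Setting $a = 4$:
$$I = - \frac{14}{125}.$$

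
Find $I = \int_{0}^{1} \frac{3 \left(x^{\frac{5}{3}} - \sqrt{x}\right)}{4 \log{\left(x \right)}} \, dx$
$- \frac{3 \log{\left(3 \right)}}{2} + 3 \log{\left(2 \right)}$

Consider the one-parameter family: let $I(a) = \int_{0}^{1} \frac{3 \left(x^{\frac{5}{3}} - x^{a}\right)}{4 \log{\left(x \right)}} \, dx$.

Since $\dfrac{\partial}{\partial a}\,x^{a} = x^{a} \ln x$, the $\ln x$ in the denominator cancels and
$$\frac{dI}{da} = \int_{0}^{1} - \frac{3}{4} x^{a} \, dx = - \frac{3}{4} \left[\frac{x^{a+1}}{a+1}\right]_0^1 = - \frac{3}{4 a + 4}.$$

Integrating with respect to $a$ gives $I(a) = - \log{\left(\frac{6^{\frac{3}{4}} \left(a + 1\right)^{\frac{3}{4}}}{8} \right)} + C$.

At $a = \frac{5}{3}$ the integrand is identically $0$, so $I(\frac{5}{3}) = 0$. The closed form gives $0$, hence $C = 0$.

Setting $a = \frac{1}{2}$:
$$I = - \frac{3 \log{\left(3 \right)}}{2} + 3 \log{\left(2 \right)}.$$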